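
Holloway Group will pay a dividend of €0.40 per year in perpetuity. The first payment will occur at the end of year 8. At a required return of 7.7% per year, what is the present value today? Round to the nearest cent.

€3.09

Value at end of year 7: C / r = €0.40 / 0.077 = €5.1948
Discount to today: PV = €5.1948 / (1 + 0.077)^7 = €5.1948 / 1.680776 = €3.09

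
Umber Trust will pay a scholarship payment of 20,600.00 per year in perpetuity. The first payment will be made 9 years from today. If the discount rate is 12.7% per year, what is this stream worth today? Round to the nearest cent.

Value at end of year 8: C / r = 20,600.00 / 0.127 = 162,204.7244
Discount to today: PV = 162,204.7244 / (1 + 0.127)^8 = 162,204.7244 / 2.602504 = 62,326.42

62326.42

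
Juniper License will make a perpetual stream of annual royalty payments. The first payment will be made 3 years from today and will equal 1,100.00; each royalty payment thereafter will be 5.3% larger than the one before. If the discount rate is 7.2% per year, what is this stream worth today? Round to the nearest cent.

Value at end of year 2: C₁ / (r − g) = 1,100.00 / (0.072 − 0.053) = 57,894.7368
Discount to today: PV = 57,894.7368 / (1 + 0.072)^2 = 57,894.7368 / 1.149184 = 50,379.00

50379.00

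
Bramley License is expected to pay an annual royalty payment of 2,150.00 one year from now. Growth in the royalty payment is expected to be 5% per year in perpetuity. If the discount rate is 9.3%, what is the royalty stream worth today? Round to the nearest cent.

50000.00

Growing perpetuity: P = D₁ / (r − g) = 2,150.0000 / (0.093 − 0.05) = 50,000.00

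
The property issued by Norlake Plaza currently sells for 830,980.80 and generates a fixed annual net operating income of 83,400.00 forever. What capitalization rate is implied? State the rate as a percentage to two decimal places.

10.04%

P = C/r ⇒ r = C/P = 83,400.00/830,980.80 = 0.100363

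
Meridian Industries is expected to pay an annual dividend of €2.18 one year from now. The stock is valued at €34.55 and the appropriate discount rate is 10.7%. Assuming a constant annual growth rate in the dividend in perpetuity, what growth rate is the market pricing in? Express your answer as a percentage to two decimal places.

4.39%

P = D₁/(r−g) ⇒ g = r − D₁/P = 0.107 − €2.18/€34.55 = 0.043903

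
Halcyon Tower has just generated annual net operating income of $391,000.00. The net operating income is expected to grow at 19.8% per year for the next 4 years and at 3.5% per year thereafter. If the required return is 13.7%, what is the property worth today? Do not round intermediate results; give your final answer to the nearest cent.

D_1 = 468418.00000
D_2 = 561164.76400
D_3 = 672275.38727
D_4 = 805385.91395
Terminal value at year 4: TV = D_4×(1+g_2)/(r−g_2) = 833574.42094/0.102 = 8172298.24451
P_0 = D_1/(1+r)^1 + D_2/(1+r)^2 + D_3/(1+r)^3 + D_4/(1+r)^4 + TV/(1+r)^4
    = 411977.13281 + 434079.68786 + 457368.04403 + 481905.81948 + 4889926.69765 = 6675257.38182

$6675257.38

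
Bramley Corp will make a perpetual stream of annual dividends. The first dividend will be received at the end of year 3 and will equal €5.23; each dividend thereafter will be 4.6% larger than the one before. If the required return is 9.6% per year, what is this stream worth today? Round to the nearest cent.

€87.08

Value at end of year 2: C₁ / (r − g) = €5.23 / (0.096 − 0.046) = €104.6000
Discount to today: PV = €104.6000 / (1 + 0.096)^2 = €104.6000 / 1.201216 = €87.08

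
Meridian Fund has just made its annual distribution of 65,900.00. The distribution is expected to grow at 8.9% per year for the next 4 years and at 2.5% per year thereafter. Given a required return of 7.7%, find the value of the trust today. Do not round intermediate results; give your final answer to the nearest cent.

D_1 = 71765.10000
D_2 = 78152.19390
D_3 = 85107.73916
D_4 = 92682.32794
Terminal value at year 4: TV = D_4×(1+g_2)/(r−g_2) = 94999.38614/0.052 = 1826911.27194
P_0 = D_1/(1+r)^1 + D_2/(1+r)^2 + D_3/(1+r)^3 + D_4/(1+r)^4 + TV/(1+r)^4
    = 66634.26184 + 67376.70487 + 68127.42024 + 68886.50013 + 1357858.89685 = 1628883.78394

1628883.78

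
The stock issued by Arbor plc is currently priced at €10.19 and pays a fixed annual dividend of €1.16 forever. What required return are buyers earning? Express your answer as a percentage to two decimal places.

P = C/r ⇒ r = C/P = €1.16/€10.19 = 0.113837

11.38%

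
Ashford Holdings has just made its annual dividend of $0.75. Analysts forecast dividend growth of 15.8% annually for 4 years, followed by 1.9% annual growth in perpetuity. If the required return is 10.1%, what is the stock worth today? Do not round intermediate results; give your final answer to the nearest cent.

D_1 = 0.86850
D_2 = 1.00572
D_3 = 1.16463
D_4 = 1.34864
Terminal value at year 4: TV = D_4×(1+g_2)/(r−g_2) = 1.37426/0.082 = 16.75930
P_0 = D_1/(1+r)^1 + D_2/(1+r)^2 + D_3/(1+r)^3 + D_4/(1+r)^4 + TV/(1+r)^4
    = 0.78883 + 0.82967 + 0.87262 + 0.91780 + 11.40530 = 14.81421

$14.81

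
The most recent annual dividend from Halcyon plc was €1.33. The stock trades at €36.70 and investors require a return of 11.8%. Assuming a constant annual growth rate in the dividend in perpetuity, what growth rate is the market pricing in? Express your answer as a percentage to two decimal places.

7.89%

P = D₀(1+g)/(r−g) ⇒ P(r−g) = D₀(1+g) ⇒ g(P+D₀) = P·r − D₀
g = (P·r − D₀)/(P + D₀) = (€36.70×0.118 − €1.33) / (€36.70 + €1.33) = 0.078901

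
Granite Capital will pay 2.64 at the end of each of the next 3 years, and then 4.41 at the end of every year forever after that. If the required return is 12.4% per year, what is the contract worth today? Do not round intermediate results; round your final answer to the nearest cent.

PV of 3-year annuity: 2.64 × [1 − (1+0.124)^−3] / 0.124 = 6.29750
Perpetuity value at year 3: 4.41 / 0.124 = 35.56452
PV of perpetuity: 35.56452 / (1+0.124)^3 = 25.04482
Total PV = 6.29750 + 25.04482 = 31.34233

31.34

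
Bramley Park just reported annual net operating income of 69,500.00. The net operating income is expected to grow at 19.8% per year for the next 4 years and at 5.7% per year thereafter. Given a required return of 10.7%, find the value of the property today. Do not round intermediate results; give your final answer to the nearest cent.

2355263.65

D_1 = 83261.00000
D_2 = 99746.67800
D_3 = 119496.52024
D_4 = 143156.83125
Terminal value at year 4: TV = D_4×(1+g_2)/(r−g_2) = 151316.77063/0.05 = 3026335.41267
P_0 = D_1/(1+r)^1 + D_2/(1+r)^2 + D_3/(1+r)^3 + D_4/(1+r)^4 + TV/(1+r)^4
    = 75213.18880 + 81396.02546 + 88087.11698 + 95328.24403 + 2015239.07882 = 2355263.65408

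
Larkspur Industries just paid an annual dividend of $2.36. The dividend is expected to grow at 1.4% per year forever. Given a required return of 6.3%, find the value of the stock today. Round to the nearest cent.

D₁ = D₀ × (1 + g) = $2.36 × 1.014 = $2.3930
Growing perpetuity: P = D₁ / (r − g) = $2.3930 / (0.063 − 0.014) = $48.84

$48.84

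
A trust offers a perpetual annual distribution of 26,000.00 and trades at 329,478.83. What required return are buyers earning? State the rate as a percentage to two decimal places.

P = C/r ⇒ r = C/P = 26,000.00/329,478.83 = 0.078913

7.89%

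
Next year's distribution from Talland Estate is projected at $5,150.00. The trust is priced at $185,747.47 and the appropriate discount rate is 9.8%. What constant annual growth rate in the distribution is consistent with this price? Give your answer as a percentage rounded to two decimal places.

7.03%

P = D₁/(r−g) ⇒ g = r − D₁/P = 0.098 − $5,150.00/$185,747.47 = 0.070274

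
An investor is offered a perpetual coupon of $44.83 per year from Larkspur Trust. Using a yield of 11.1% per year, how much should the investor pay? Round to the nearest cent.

Level perpetuity: PV = C / r = $44.83 / 0.111 = $403.87

$403.87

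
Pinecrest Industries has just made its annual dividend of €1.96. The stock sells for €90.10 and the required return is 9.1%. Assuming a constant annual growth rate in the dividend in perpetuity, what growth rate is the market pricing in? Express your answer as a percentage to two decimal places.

P = D₀(1+g)/(r−g) ⇒ P(r−g) = D₀(1+g) ⇒ g(P+D₀) = P·r − D₀
g = (P·r − D₀)/(P + D₀) = (€90.10×0.091 − €1.96) / (€90.10 + €1.96) = 0.067772

6.78%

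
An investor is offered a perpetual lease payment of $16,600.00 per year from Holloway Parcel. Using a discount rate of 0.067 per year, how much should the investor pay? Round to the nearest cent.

$247761.19

Level perpetuity: PV = C / r = $16,600.00 / 0.067 = $247,761.19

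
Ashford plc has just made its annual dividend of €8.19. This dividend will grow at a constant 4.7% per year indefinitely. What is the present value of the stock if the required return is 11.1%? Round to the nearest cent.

€133.98

D₁ = D₀ × (1 + g) = €8.19 × 1.047 = €8.5749
Growing perpetuity: P = D₁ / (r − g) = €8.5749 / (0.111 − 0.047) = €133.98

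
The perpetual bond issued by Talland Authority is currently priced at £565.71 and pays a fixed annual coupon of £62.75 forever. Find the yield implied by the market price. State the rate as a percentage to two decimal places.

P = C/r ⇒ r = C/P = £62.75/£565.71 = 0.110923

11.09%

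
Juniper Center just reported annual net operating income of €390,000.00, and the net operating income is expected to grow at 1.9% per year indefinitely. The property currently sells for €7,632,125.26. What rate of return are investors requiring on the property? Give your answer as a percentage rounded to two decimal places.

7.11%

D₁ = €390,000.00 × 1.019 = €397,410.0000
P = D₁/(r − g) ⇒ r = D₁/P + g = €397,410.0000/€7,632,125.26 + 0.019 = 0.052071 + 0.019 = 0.071071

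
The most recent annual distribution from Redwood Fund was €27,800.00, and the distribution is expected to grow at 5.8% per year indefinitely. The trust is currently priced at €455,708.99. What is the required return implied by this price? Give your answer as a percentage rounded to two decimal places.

12.25%

D₁ = €27,800.00 × 1.058 = €29,412.4000
P = D₁/(r − g) ⇒ r = D₁/P + g = €29,412.4000/€455,708.99 + 0.058 = 0.064542 + 0.058 = 0.122542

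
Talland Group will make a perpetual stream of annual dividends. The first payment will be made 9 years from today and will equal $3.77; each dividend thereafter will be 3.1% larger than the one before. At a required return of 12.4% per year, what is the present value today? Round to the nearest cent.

Value at end of year 8: C₁ / (r − g) = $3.77 / (0.124 − 0.031) = $40.5376
Discount to today: PV = $40.5376 / (1 + 0.124)^8 = $40.5376 / 2.547596 = $15.91

$15.91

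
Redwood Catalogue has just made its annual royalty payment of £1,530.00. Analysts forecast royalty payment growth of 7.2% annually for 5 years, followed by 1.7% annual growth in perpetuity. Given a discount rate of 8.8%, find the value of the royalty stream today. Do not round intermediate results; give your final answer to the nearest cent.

D_1 = 1640.16000
D_2 = 1758.25152
D_3 = 1884.84563
D_4 = 2020.55451
D_5 = 2166.03444
Terminal value at year 5: TV = D_5×(1+g_2)/(r−g_2) = 2202.85703/0.071 = 31026.15529
P_0 = D_1/(1+r)^1 + D_2/(1+r)^2 + D_3/(1+r)^3 + D_4/(1+r)^4 + D_5/(1+r)^5 + TV/(1+r)^5
    = 1507.50000 + 1485.33088 + 1463.48778 + 1441.96590 + 1420.76052 + 20350.89366 = 27669.93875

£27669.94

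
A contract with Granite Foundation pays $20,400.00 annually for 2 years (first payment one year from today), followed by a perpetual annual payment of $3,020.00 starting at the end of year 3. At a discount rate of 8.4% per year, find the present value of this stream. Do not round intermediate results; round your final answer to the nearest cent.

$66776.38

PV of 2-year annuity: $20,400.00 × [1 − (1+0.084)^−2] / 0.084 = 36180.06291
Perpetuity value at year 2: $3,020.00 / 0.084 = 35952.38095
PV of perpetuity: 35952.38095 / (1+0.084)^2 = 30596.31282
Total PV = 36180.06291 + 30596.31282 = 66776.37572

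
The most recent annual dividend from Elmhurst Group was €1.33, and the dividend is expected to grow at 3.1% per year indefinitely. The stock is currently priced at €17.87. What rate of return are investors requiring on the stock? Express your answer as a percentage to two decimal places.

D₁ = €1.33 × 1.031 = €1.3712
P = D₁/(r − g) ⇒ r = D₁/P + g = €1.3712/€17.87 + 0.031 = 0.076734 + 0.031 = 0.107734

10.77%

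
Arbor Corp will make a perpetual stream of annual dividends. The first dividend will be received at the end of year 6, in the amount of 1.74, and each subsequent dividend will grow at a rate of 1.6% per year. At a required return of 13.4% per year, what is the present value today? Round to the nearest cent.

7.86

Value at end of year 5: C₁ / (r − g) = 1.74 / (0.134 − 0.016) = 14.7458
Discount to today: PV = 14.7458 / (1 + 0.134)^5 = 14.7458 / 1.875276 = 7.86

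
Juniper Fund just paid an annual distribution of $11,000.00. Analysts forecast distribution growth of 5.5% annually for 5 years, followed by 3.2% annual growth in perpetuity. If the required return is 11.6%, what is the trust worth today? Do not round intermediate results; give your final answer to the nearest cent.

D_1 = 11605.00000
D_2 = 12243.27500
D_3 = 12916.65512
D_4 = 13627.07116
D_5 = 14376.56007
Terminal value at year 5: TV = D_5×(1+g_2)/(r−g_2) = 14836.60999/0.084 = 176626.30944
P_0 = D_1/(1+r)^1 + D_2/(1+r)^2 + D_3/(1+r)^3 + D_4/(1+r)^4 + D_5/(1+r)^5 + TV/(1+r)^5
    = 10398.74552 + 9830.35531 + 9293.03302 + 8785.08050 + 8304.89241 + 102031.53527 = 148643.64202

$148643.64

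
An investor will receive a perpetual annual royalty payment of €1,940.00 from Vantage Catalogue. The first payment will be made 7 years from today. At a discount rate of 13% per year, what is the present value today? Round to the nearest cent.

Value at end of year 6: C / r = €1,940.00 / 0.13 = €14,923.0769
Discount to today: PV = €14,923.0769 / (1 + 0.13)^6 = €14,923.0769 / 2.081952 = €7,167.83

€7167.83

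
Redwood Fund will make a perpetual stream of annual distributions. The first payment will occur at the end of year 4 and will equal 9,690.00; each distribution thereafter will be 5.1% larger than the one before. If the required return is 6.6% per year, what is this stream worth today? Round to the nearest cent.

533286.89

Value at end of year 3: C₁ / (r − g) = 9,690.00 / (0.066 − 0.051) = 646,000.0000
Discount to today: PV = 646,000.0000 / (1 + 0.066)^3 = 646,000.0000 / 1.211355 = 533,286.89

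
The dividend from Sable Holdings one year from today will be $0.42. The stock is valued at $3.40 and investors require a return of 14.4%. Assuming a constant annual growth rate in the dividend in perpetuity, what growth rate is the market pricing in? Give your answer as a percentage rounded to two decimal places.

2.05%

P = D₁/(r−g) ⇒ g = r − D₁/P = 0.144 − $0.42/$3.40 = 0.020471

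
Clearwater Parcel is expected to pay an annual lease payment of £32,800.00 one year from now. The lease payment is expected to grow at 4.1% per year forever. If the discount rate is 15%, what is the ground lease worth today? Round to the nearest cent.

Growing perpetuity: P = D₁ / (r − g) = £32,800.0000 / (0.15 − 0.041) = £300,917.43

£300917.43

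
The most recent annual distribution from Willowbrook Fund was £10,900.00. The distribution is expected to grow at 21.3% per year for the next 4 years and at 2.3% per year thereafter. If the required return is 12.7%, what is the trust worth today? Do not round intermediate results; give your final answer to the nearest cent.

D_1 = 13221.70000
D_2 = 16037.92210
D_3 = 19453.99951
D_4 = 23597.70140
Terminal value at year 4: TV = D_4×(1+g_2)/(r−g_2) = 24140.44853/0.104 = 232119.69745
P_0 = D_1/(1+r)^1 + D_2/(1+r)^2 + D_3/(1+r)^3 + D_4/(1+r)^4 + TV/(1+r)^4
    = 11731.76575 + 12627.00253 + 13590.55375 + 14627.63238 + 143885.26853 = 196462.22294

£196462.22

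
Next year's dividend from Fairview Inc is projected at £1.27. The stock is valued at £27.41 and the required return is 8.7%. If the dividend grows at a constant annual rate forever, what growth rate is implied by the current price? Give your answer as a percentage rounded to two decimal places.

P = D₁/(r−g) ⇒ g = r − D₁/P = 0.087 − £1.27/£27.41 = 0.040667

4.07%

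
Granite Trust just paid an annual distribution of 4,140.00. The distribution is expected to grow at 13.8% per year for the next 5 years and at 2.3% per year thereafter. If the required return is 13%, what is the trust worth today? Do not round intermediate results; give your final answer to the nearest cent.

D_1 = 4711.32000
D_2 = 5361.48216
D_3 = 6101.36670
D_4 = 6943.35530
D_5 = 7901.53833
Terminal value at year 5: TV = D_5×(1+g_2)/(r−g_2) = 8083.27372/0.107 = 75544.61417
P_0 = D_1/(1+r)^1 + D_2/(1+r)^2 + D_3/(1+r)^3 + D_4/(1+r)^4 + D_5/(1+r)^5 + TV/(1+r)^5
    = 4169.30973 + 4198.82697 + 4228.55318 + 4258.48984 + 4288.63844 + 41002.58995 = 62146.40812

62146.41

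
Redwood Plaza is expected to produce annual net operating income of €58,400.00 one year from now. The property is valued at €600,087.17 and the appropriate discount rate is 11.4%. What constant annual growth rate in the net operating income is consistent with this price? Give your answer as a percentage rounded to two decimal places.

1.67%

P = D₁/(r−g) ⇒ g = r − D₁/P = 0.114 − €58,400.00/€600,087.17 = 0.016681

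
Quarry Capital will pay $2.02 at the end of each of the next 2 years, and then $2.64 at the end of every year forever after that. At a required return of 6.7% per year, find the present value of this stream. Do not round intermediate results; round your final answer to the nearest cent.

$38.28

PV of 2-year annuity: $2.02 × [1 − (1+0.067)^−2] / 0.067 = 3.66744
Perpetuity value at year 2: $2.64 / 0.067 = 39.40299
PV of perpetuity: 39.40299 / (1+0.067)^2 = 34.60990
Total PV = 3.66744 + 34.60990 = 38.27734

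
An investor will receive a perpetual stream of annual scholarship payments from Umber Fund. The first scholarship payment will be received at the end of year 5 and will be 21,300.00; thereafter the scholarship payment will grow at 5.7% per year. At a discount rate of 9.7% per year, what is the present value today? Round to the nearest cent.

367699.55

Value at end of year 4: C₁ / (r − g) = 21,300.00 / (0.097 − 0.057) = 532,500.0000
Discount to today: PV = 532,500.0000 / (1 + 0.097)^4 = 532,500.0000 / 1.448193 = 367,699.55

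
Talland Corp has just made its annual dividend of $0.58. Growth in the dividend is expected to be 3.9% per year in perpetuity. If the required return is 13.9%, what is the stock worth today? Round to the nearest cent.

$6.03

D₁ = D₀ × (1 + g) = $0.58 × 1.039 = $0.6026
Growing perpetuity: P = D₁ / (r − g) = $0.6026 / (0.139 − 0.039) = $6.03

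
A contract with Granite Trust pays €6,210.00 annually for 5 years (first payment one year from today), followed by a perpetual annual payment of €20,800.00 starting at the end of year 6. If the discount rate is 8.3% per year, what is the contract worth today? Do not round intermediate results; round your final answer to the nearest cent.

€192806.48

PV of 5-year annuity: €6,210.00 × [1 − (1+0.083)^−5] / 0.083 = 24599.91122
Perpetuity value at year 5: €20,800.00 / 0.083 = 250602.40964
PV of perpetuity: 250602.40964 / (1+0.083)^5 = 168206.57175
Total PV = 24599.91122 + 168206.57175 = 192806.48296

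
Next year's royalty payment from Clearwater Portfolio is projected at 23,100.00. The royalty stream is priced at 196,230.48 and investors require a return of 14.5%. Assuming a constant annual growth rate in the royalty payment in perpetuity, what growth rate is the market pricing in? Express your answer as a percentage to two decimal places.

2.73%

P = D₁/(r−g) ⇒ g = r − D₁/P = 0.145 − 23,100.00/196,230.48 = 0.027281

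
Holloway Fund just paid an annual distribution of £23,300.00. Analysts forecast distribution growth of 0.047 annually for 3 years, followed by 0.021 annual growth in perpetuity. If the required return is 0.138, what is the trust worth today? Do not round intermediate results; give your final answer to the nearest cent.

£217651.67

D_1 = 24395.10000
D_2 = 25541.66970
D_3 = 26742.12818
Terminal value at year 3: TV = D_3×(1+g_2)/(r−g_2) = 27303.71287/0.117 = 233365.06724
P_0 = D_1/(1+r)^1 + D_2/(1+r)^2 + D_3/(1+r)^3 + TV/(1+r)^3
    = 21436.81898 + 19722.62695 + 18145.51004 + 158346.71578 = 217651.67175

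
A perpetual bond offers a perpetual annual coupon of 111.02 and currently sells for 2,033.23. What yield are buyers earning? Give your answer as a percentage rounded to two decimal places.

P = C/r ⇒ r = C/P = 111.02/2,033.23 = 0.054603

5.46%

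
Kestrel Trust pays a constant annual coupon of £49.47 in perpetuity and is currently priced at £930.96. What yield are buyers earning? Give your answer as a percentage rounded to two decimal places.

P = C/r ⇒ r = C/P = £49.47/£930.96 = 0.053139

5.31%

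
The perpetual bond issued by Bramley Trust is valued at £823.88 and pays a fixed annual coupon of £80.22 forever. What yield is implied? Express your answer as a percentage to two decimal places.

9.74%

P = C/r ⇒ r = C/P = £80.22/£823.88 = 0.097369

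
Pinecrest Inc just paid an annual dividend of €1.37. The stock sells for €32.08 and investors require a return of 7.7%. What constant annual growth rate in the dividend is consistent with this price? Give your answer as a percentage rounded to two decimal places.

P = D₀(1+g)/(r−g) ⇒ P(r−g) = D₀(1+g) ⇒ g(P+D₀) = P·r − D₀
g = (P·r − D₀)/(P + D₀) = (€32.08×0.077 − €1.37) / (€32.08 + €1.37) = 0.032890

3.29%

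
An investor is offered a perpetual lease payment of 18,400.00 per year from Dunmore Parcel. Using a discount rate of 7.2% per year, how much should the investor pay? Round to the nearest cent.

Level perpetuity: PV = C / r = 18,400.00 / 0.072 = 255,555.56

255555.56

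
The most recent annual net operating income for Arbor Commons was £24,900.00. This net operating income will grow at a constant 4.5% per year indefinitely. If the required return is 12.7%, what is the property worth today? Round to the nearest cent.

£317323.17

D₁ = D₀ × (1 + g) = £24,900.00 × 1.045 = £26,020.5000
Growing perpetuity: P = D₁ / (r − g) = £26,020.5000 / (0.127 − 0.045) = £317,323.17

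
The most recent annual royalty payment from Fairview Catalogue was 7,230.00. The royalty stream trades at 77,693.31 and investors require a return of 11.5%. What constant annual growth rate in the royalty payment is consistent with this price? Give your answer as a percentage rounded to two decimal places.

2.01%

P = D₀(1+g)/(r−g) ⇒ P(r−g) = D₀(1+g) ⇒ g(P+D₀) = P·r − D₀
g = (P·r − D₀)/(P + D₀) = (77,693.31×0.115 − 7,230.00) / (77,693.31 + 7,230.00) = 0.020074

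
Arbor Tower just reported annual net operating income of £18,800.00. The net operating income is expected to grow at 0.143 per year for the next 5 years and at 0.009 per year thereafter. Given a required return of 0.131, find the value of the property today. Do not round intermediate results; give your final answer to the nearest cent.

D_1 = 21488.40000
D_2 = 24561.24120
D_3 = 28073.49869
D_4 = 32088.00900
D_5 = 36676.59429
Terminal value at year 5: TV = D_5×(1+g_2)/(r−g_2) = 37006.68364/0.122 = 303333.47247
P_0 = D_1/(1+r)^1 + D_2/(1+r)^2 + D_3/(1+r)^3 + D_4/(1+r)^4 + D_5/(1+r)^5 + TV/(1+r)^5
    = 18999.46950 + 19201.05538 + 19404.78010 + 19610.66637 + 19818.73710 + 163910.70271 = 260945.41115

£260945.41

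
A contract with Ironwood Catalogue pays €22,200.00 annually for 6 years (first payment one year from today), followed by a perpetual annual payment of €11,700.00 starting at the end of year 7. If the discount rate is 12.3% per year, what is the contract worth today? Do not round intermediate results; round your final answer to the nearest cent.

€137927.41

PV of 6-year annuity: €22,200.00 × [1 − (1+0.123)^−6] / 0.123 = 90502.96971
Perpetuity value at year 6: €11,700.00 / 0.123 = 95121.95122
PV of perpetuity: 95121.95122 / (1+0.123)^6 = 47424.44015
Total PV = 90502.96971 + 47424.44015 = 137927.40987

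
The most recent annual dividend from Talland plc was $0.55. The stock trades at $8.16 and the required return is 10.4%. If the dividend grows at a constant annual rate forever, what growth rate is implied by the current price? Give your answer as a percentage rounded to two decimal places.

P = D₀(1+g)/(r−g) ⇒ P(r−g) = D₀(1+g) ⇒ g(P+D₀) = P·r − D₀
g = (P·r − D₀)/(P + D₀) = ($8.16×0.104 − $0.55) / ($8.16 + $0.55) = 0.034287

3.43%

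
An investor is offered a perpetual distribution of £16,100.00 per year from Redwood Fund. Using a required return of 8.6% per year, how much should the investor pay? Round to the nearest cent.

£187209.30

Level perpetuity: PV = C / r = £16,100.00 / 0.086 = £187,209.30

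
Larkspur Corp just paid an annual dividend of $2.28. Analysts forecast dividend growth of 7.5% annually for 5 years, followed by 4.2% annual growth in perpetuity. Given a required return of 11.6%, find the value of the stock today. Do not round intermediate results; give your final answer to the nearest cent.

D_1 = 2.45100
D_2 = 2.63483
D_3 = 2.83244
D_4 = 3.04487
D_5 = 3.27323
Terminal value at year 5: TV = D_5×(1+g_2)/(r−g_2) = 3.41071/0.074 = 46.09069
P_0 = D_1/(1+r)^1 + D_2/(1+r)^2 + D_3/(1+r)^3 + D_4/(1+r)^4 + D_5/(1+r)^5 + TV/(1+r)^5
    = 2.19624 + 2.11555 + 2.03783 + 1.96296 + 1.89085 + 26.62516 = 36.82858

$36.83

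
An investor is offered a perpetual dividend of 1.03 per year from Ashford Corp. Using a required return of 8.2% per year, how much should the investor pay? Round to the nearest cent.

Level perpetuity: PV = C / r = 1.03 / 0.082 = 12.56

12.56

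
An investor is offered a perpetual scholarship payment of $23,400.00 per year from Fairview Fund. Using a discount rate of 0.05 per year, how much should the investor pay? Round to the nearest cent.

$468000.00

Level perpetuity: PV = C / r = $23,400.00 / 0.05 = $468,000.00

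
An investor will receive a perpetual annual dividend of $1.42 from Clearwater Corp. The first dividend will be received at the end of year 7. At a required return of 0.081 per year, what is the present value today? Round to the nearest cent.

Value at end of year 6: C / r = $1.42 / 0.081 = $17.5309
Discount to today: PV = $17.5309 / (1 + 0.081)^6 = $17.5309 / 1.595711 = $10.99

$10.99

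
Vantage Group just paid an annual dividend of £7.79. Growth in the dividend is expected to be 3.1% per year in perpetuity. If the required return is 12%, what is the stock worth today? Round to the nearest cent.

D₁ = D₀ × (1 + g) = £7.79 × 1.031 = £8.0315
Growing perpetuity: P = D₁ / (r − g) = £8.0315 / (0.12 − 0.031) = £90.24

£90.24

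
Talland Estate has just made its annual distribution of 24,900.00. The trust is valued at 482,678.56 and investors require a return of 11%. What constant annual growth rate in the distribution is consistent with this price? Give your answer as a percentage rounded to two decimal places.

5.55%

P = D₀(1+g)/(r−g) ⇒ P(r−g) = D₀(1+g) ⇒ g(P+D₀) = P·r − D₀
g = (P·r − D₀)/(P + D₀) = (482,678.56×0.11 − 24,900.00) / (482,678.56 + 24,900.00) = 0.055547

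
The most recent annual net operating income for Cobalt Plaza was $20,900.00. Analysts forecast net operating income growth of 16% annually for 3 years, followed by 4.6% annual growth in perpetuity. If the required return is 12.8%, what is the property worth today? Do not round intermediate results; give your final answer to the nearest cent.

$356266.98

D_1 = 24244.00000
D_2 = 28123.04000
D_3 = 32622.72640
Terminal value at year 3: TV = D_3×(1+g_2)/(r−g_2) = 34123.37181/0.082 = 416138.68066
P_0 = D_1/(1+r)^1 + D_2/(1+r)^2 + D_3/(1+r)^3 + TV/(1+r)^3
    = 21492.90780 + 22102.63568 + 22729.66081 + 289941.77080 = 356266.97509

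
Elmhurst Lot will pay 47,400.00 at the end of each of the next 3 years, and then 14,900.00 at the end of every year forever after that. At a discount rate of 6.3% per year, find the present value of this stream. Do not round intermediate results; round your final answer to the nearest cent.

322900.88

PV of 3-year annuity: 47,400.00 × [1 − (1+0.063)^−3] / 0.063 = 126000.78481
Perpetuity value at year 3: 14,900.00 / 0.063 = 236507.93651
PV of perpetuity: 236507.93651 / (1+0.063)^3 = 196900.09487
Total PV = 126000.78481 + 196900.09487 = 322900.87968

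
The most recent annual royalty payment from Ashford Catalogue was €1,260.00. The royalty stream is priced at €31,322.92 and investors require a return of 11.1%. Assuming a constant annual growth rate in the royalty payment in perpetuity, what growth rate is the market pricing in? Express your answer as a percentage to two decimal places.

P = D₀(1+g)/(r−g) ⇒ P(r−g) = D₀(1+g) ⇒ g(P+D₀) = P·r − D₀
g = (P·r − D₀)/(P + D₀) = (€31,322.92×0.111 − €1,260.00) / (€31,322.92 + €1,260.00) = 0.068037

6.80%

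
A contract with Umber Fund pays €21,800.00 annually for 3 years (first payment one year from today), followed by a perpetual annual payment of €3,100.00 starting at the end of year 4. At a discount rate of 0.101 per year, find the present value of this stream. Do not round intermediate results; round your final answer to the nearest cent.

€77115.45

PV of 3-year annuity: €21,800.00 × [1 − (1+0.101)^−3] / 0.101 = 54118.07254
Perpetuity value at year 3: €3,100.00 / 0.101 = 30693.06931
PV of perpetuity: 30693.06931 / (1+0.101)^3 = 22997.38009
Total PV = 54118.07254 + 22997.38009 = 77115.45263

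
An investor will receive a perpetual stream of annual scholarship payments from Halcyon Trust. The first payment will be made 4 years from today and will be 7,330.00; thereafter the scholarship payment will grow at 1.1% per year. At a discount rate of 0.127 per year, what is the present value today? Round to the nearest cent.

Value at end of year 3: C₁ / (r − g) = 7,330.00 / (0.127 − 0.011) = 63,189.6552
Discount to today: PV = 63,189.6552 / (1 + 0.127)^3 = 63,189.6552 / 1.431435 = 44,144.26

44144.26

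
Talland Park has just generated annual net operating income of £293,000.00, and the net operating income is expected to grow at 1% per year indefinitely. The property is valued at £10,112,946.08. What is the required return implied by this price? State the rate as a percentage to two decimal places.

3.93%

D₁ = £293,000.00 × 1.01 = £295,930.0000
P = D₁/(r − g) ⇒ r = D₁/P + g = £295,930.0000/£10,112,946.08 + 0.01 = 0.029262 + 0.01 = 0.039262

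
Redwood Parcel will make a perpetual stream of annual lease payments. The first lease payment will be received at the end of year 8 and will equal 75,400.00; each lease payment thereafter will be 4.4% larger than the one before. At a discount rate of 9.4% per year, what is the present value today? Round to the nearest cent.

804044.50

Value at end of year 7: C₁ / (r − g) = 75,400.00 / (0.094 − 0.044) = 1,508,000.0000
Discount to today: PV = 1,508,000.0000 / (1 + 0.094)^7 = 1,508,000.0000 / 1.875518 = 804,044.50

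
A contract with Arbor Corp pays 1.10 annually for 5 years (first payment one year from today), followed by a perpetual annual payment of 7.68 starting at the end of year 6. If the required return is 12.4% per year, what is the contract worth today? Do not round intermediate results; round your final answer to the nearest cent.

38.45

PV of 5-year annuity: 1.10 × [1 − (1+0.124)^−5] / 0.124 = 3.92627
Perpetuity value at year 5: 7.68 / 0.124 = 61.93548
PV of perpetuity: 61.93548 / (1+0.124)^5 = 34.52296
Total PV = 3.92627 + 34.52296 = 38.44923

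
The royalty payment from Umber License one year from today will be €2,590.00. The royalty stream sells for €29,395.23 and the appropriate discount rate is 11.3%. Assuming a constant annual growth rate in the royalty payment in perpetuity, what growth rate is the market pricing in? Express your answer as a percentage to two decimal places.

P = D₁/(r−g) ⇒ g = r − D₁/P = 0.113 − €2,590.00/€29,395.23 = 0.024890

2.49%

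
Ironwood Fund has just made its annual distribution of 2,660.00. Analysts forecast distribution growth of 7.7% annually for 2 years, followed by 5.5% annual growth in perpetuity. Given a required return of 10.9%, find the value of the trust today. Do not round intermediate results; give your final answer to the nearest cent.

54104.66

D_1 = 2864.82000
D_2 = 3085.41114
Terminal value at year 2: TV = D_2×(1+g_2)/(r−g_2) = 3255.10875/0.054 = 60279.79172
P_0 = D_1/(1+r)^1 + D_2/(1+r)^2 + TV/(1+r)^2
    = 2583.24617 + 2508.70705 + 49012.70262 = 54104.65585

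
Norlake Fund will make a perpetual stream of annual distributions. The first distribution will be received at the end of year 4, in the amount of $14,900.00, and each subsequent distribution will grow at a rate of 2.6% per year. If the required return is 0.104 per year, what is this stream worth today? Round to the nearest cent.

Value at end of year 3: C₁ / (r − g) = $14,900.00 / (0.104 − 0.026) = $191,025.6410
Discount to today: PV = $191,025.6410 / (1 + 0.104)^3 = $191,025.6410 / 1.345573 = $141,966.03

$141966.03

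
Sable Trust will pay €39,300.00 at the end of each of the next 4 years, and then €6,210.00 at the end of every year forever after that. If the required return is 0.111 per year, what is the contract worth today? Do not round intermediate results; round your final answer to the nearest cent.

€158387.07

PV of 4-year annuity: €39,300.00 × [1 − (1+0.111)^−4] / 0.111 = 121666.24801
Perpetuity value at year 4: €6,210.00 / 0.111 = 55945.94595
PV of perpetuity: 55945.94595 / (1+0.111)^4 = 36720.82126
Total PV = 121666.24801 + 36720.82126 = 158387.06927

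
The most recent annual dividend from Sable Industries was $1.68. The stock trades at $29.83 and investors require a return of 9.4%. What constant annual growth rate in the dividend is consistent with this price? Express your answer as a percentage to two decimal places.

P = D₀(1+g)/(r−g) ⇒ P(r−g) = D₀(1+g) ⇒ g(P+D₀) = P·r − D₀
g = (P·r − D₀)/(P + D₀) = ($29.83×0.094 − $1.68) / ($29.83 + $1.68) = 0.035672

3.57%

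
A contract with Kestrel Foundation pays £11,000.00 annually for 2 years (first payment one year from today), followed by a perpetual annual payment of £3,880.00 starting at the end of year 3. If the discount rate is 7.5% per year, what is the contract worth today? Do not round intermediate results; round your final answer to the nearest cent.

PV of 2-year annuity: £11,000.00 × [1 − (1+0.075)^−2] / 0.075 = 19751.21687
Perpetuity value at year 2: £3,880.00 / 0.075 = 51733.33333
PV of perpetuity: 51733.33333 / (1+0.075)^2 = 44766.54047
Total PV = 19751.21687 + 44766.54047 = 64517.75735

£64517.76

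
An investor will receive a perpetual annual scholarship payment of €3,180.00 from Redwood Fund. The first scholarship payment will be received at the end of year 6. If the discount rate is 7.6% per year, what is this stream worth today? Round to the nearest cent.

Value at end of year 5: C / r = €3,180.00 / 0.076 = €41,842.1053
Discount to today: PV = €41,842.1053 / (1 + 0.076)^5 = €41,842.1053 / 1.442319 = €29,010.30

€29010.30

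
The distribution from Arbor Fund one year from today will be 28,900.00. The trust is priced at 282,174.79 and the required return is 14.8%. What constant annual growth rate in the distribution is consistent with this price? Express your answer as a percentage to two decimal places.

P = D₁/(r−g) ⇒ g = r − D₁/P = 0.148 − 28,900.00/282,174.79 = 0.045581

4.56%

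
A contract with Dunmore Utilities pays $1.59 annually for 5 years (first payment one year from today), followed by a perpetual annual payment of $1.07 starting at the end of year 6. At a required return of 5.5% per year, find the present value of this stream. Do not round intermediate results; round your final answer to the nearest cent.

PV of 5-year annuity: $1.59 × [1 − (1+0.055)^−5] / 0.055 = 6.78975
Perpetuity value at year 5: $1.07 / 0.055 = 19.45455
PV of perpetuity: 19.45455 / (1+0.055)^5 = 14.88534
Total PV = 6.78975 + 14.88534 = 21.67509

$21.68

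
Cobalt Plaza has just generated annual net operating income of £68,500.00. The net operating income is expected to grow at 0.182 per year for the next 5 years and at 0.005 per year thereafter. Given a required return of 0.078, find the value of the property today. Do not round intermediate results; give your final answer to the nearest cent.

£1949946.15

D_1 = 80967.00000
D_2 = 95702.99400
D_3 = 113120.93891
D_4 = 133708.94979
D_5 = 158043.97865
Terminal value at year 5: TV = D_5×(1+g_2)/(r−g_2) = 158834.19854/0.073 = 2175810.93896
P_0 = D_1/(1+r)^1 + D_2/(1+r)^2 + D_3/(1+r)^3 + D_4/(1+r)^4 + D_5/(1+r)^5 + TV/(1+r)^5
    = 75108.53432 + 82354.62669 + 90299.78548 + 99011.45309 + 108563.57844 + 1494608.16891 = 1949946.14693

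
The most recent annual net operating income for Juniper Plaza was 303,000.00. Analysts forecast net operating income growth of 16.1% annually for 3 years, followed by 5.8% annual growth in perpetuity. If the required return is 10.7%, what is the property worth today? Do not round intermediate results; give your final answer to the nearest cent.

8547804.77

D_1 = 351783.00000
D_2 = 408420.06300
D_3 = 474175.69314
Terminal value at year 3: TV = D_3×(1+g_2)/(r−g_2) = 501677.88335/0.049 = 10238324.14990
P_0 = D_1/(1+r)^1 + D_2/(1+r)^2 + D_3/(1+r)^3 + TV/(1+r)^3
    = 317780.48780 + 333281.97501 + 349539.63233 + 7547202.67363 = 8547804.76878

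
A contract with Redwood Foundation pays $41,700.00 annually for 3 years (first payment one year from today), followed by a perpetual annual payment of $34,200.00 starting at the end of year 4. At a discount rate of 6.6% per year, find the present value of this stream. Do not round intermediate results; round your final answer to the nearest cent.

PV of 3-year annuity: $41,700.00 × [1 − (1+0.066)^−3] / 0.066 = 110238.69181
Perpetuity value at year 3: $34,200.00 / 0.066 = 518181.81818
PV of perpetuity: 518181.81818 / (1+0.066)^3 = 427770.22921
Total PV = 110238.69181 + 427770.22921 = 538008.92103

$538008.92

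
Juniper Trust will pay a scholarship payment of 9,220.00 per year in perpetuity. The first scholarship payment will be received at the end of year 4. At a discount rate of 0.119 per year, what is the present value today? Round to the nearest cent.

Value at end of year 3: C / r = 9,220.00 / 0.119 = 77,478.9916
Discount to today: PV = 77,478.9916 / (1 + 0.119)^3 = 77,478.9916 / 1.401168 = 55,296.00

55296.00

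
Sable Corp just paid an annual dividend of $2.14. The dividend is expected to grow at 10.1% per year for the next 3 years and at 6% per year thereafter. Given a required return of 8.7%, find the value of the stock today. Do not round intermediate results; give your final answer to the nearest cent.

D_1 = 2.35614
D_2 = 2.59411
D_3 = 2.85612
Terminal value at year 3: TV = D_3×(1+g_2)/(r−g_2) = 3.02748/0.027 = 112.12897
P_0 = D_1/(1+r)^1 + D_2/(1+r)^2 + D_3/(1+r)^3 + TV/(1+r)^3
    = 2.16756 + 2.19548 + 2.22376 + 87.30301 = 93.88980

$93.89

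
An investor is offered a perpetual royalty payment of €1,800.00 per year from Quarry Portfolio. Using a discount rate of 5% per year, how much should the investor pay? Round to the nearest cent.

Level perpetuity: PV = C / r = €1,800.00 / 0.05 = €36,000.00

€36000.00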